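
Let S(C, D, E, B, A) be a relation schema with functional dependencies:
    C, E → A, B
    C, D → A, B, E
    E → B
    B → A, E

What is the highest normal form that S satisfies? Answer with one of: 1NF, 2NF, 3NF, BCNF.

Candidate key: {C, D}. Prime attributes: {C, D}.
C, E → A, B breaks BCNF: {C, E}⁺ = {A, B, C, E}, so {C, E} is not a superkey.
Because {A, B} are non-prime and the left side of C, E → A, B is not a superkey, the relation is not in 3NF.
No non-prime attribute depends on a proper subset of any candidate key, so 2NF holds.

2NF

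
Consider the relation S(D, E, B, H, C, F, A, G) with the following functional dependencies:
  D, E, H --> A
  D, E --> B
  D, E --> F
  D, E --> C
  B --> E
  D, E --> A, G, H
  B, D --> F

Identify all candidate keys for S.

{B, D}, {D, E}

{D} never appears on the right of any FD, so every key must include it.
{B, D}⁺ = {A, B, C, D, E, F, G, H}, which is every attribute, so {B, D} is a candidate key.
{D, E}⁺ = {A, B, C, D, E, F, G, H}, which is every attribute, so {D, E} is a candidate key.
These are minimal and exhaustive — every other superkey contains one of them.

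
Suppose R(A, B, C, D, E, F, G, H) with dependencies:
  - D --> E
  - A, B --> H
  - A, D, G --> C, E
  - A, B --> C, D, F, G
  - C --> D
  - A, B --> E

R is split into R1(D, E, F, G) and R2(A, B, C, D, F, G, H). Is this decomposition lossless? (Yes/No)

R1 ∩ R2 = {D, F, G}; its closure under F is {D, E, F, G}.
R1 is contained in that closure, so R1 ∩ R2 --> R1 holds and the join is lossless.

Yes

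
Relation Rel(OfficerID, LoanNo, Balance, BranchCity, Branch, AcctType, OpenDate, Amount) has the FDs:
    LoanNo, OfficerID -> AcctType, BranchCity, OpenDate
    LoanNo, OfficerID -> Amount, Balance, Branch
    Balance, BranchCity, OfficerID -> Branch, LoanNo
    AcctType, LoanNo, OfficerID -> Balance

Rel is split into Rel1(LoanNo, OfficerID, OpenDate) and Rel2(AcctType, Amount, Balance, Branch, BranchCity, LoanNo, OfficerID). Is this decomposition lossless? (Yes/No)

The shared attributes are {LoanNo, OfficerID} and {LoanNo, OfficerID}⁺ = {AcctType, Amount, Balance, Branch, BranchCity, LoanNo, OfficerID, OpenDate}.
Rel1 is contained in that closure, so Rel1 ∩ Rel2 -> Rel1 holds and the join is lossless.

Yes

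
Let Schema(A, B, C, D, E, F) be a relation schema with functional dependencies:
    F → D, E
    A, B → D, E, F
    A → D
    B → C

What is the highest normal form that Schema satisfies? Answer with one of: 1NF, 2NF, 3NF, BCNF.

1NF

Candidate key: {A, B}. Prime attributes: {A, B}.
F → D, E breaks BCNF: {F}⁺ = {D, E, F}, so {F} is not a superkey.
F → D, E has non-prime {D, E} on the right and a non-superkey on the left, so 3NF fails.
The proper key subset {A} of {A, B} determines non-prime {D}, so the relation is not even in 2NF.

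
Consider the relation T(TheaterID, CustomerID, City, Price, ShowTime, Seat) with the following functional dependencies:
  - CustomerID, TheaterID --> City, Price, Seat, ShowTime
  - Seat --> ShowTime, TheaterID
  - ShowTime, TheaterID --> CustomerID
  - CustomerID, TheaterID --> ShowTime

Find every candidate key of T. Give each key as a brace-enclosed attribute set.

{Seat}⁺ = {City, CustomerID, Price, Seat, ShowTime, TheaterID} — all of the relation — so {Seat} is a candidate key.
{CustomerID, TheaterID}⁺ = {City, CustomerID, Price, Seat, ShowTime, TheaterID} — all of the relation — so {CustomerID, TheaterID} is a candidate key.
{ShowTime, TheaterID}⁺ = {City, CustomerID, Price, Seat, ShowTime, TheaterID} — all of the relation — so {ShowTime, TheaterID} is a candidate key.
No proper subset of any of these is a key, and no other minimal superkey exists.

{CustomerID, TheaterID}, {Seat}, {ShowTime, TheaterID}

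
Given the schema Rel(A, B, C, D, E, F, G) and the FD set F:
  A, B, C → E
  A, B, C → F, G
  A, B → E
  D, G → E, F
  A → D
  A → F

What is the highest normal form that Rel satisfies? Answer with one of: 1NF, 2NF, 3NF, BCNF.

1NF

Candidate key: {A, B, C}. Prime attributes: {A, B, C}.
For A, B → E we have {A, B}⁺ = {A, B, D, E, F}; {A, B} is not a superkey, so BCNF fails.
Because {E} is non-prime and the left side of A, B → E is not a superkey, the relation is not in 3NF.
The proper key subset {A} of {A, B, C} determines non-prime {D, F}, so the relation is not even in 2NF.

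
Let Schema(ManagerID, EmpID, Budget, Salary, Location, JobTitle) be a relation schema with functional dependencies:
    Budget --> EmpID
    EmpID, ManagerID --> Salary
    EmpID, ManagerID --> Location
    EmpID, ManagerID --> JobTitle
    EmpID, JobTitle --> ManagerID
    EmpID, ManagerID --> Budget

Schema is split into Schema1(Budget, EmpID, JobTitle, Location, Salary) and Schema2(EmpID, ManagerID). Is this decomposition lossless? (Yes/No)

The shared attributes are {EmpID} and {EmpID}⁺ = {EmpID}.
The closure covers neither Schema1 nor Schema2 entirely; the join is not lossless.

No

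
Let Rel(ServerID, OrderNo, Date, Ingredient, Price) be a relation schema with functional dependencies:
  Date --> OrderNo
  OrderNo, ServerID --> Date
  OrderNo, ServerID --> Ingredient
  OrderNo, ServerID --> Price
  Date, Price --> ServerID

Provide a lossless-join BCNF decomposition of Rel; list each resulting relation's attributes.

{Date, Ingredient, Price, ServerID}; {Date, OrderNo}

Candidate keys of the original relation: {Date, Price}, {Date, ServerID}, {OrderNo, ServerID}.
In {Date, Ingredient, OrderNo, Price, ServerID}, {Date} is not a superkey ({Date}⁺ restricted to this set is {Date, OrderNo}), so split on Date --> OrderNo into {Date, OrderNo} and {Date, Ingredient, Price, ServerID}.
{Date, OrderNo}: every determinant is a superkey — BCNF.
{Date, Ingredient, Price, ServerID}: every determinant is a superkey — BCNF.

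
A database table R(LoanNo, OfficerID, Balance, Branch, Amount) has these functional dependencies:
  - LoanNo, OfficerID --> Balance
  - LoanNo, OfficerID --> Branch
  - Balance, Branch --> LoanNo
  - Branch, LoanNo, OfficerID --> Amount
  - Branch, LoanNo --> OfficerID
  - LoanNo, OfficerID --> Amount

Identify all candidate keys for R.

{Balance, Branch}, {Branch, LoanNo}, {LoanNo, OfficerID}

Closure of {Balance, Branch} is {Amount, Balance, Branch, LoanNo, OfficerID}, the whole schema; {Balance, Branch} is a candidate key.
Closure of {Branch, LoanNo} is {Amount, Balance, Branch, LoanNo, OfficerID}, the whole schema; {Branch, LoanNo} is a candidate key.
Closure of {LoanNo, OfficerID} is {Amount, Balance, Branch, LoanNo, OfficerID}, the whole schema; {LoanNo, OfficerID} is a candidate key.
Any other superkey properly contains one of these, so there are no further candidate keys.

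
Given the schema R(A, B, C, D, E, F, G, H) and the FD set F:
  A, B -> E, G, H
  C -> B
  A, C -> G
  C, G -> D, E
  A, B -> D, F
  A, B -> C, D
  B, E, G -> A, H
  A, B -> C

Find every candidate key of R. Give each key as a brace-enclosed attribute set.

{A, B} is a candidate key since {A, B}⁺ = {A, B, C, D, E, F, G, H} covers every attribute.
{A, C} is a candidate key since {A, C}⁺ = {A, B, C, D, E, F, G, H} covers every attribute.
{C, G} is a candidate key since {C, G}⁺ = {A, B, C, D, E, F, G, H} covers every attribute.
{B, E, G} is a candidate key since {B, E, G}⁺ = {A, B, C, D, E, F, G, H} covers every attribute.
No proper subset of any of these is a key, and no other minimal superkey exists.

{A, B}, {A, C}, {B, E, G}, {C, G}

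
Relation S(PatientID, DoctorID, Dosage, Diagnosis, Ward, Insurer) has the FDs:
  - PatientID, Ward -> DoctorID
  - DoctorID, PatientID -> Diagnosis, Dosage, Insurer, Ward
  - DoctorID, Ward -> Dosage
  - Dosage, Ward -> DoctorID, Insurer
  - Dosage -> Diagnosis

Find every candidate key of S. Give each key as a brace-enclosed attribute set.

{PatientID} never appears on the right of any FD, so every key must include it.
{DoctorID, PatientID}⁺ = {Diagnosis, DoctorID, Dosage, Insurer, PatientID, Ward}, which is every attribute, so {DoctorID, PatientID} is a candidate key.
{PatientID, Ward}⁺ = {Diagnosis, DoctorID, Dosage, Insurer, PatientID, Ward}, which is every attribute, so {PatientID, Ward} is a candidate key.
These are minimal and exhaustive — every other superkey contains one of them.

{DoctorID, PatientID}, {PatientID, Ward}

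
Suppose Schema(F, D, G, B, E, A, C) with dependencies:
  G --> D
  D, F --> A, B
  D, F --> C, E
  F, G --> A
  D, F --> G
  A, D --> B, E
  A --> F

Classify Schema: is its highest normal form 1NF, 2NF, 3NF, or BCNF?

3NF

Candidate keys: {A, D}, {A, G}, {D, F}, {F, G}. Prime attributes: {A, D, F, G}.
G --> D: {G}⁺ = {D, G}, which is not all of the attributes, so the left side is not a superkey — BCNF is violated.
Since {D} ⊆ prime attributes and every other non-superkey FD also has a prime right side, the schema is in 3NF.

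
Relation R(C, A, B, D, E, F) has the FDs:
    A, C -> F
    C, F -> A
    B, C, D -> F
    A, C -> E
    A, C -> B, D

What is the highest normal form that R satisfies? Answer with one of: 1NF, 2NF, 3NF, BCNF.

BCNF

Candidate keys: {A, C}, {B, C, D}, {C, F}. Prime attributes: {A, B, C, D, F}.
Each dependency's left side is a superkey — BCNF holds.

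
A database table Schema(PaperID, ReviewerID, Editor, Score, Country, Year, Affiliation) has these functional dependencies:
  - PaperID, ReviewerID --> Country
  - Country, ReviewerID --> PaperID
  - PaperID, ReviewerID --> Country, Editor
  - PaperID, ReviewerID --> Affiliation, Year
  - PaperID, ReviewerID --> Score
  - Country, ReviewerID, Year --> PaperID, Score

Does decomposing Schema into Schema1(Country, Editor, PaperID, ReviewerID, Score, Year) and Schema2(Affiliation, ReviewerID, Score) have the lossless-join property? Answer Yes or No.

Schema1 ∩ Schema2 = {ReviewerID, Score}; its closure under F is {ReviewerID, Score}.
The closure covers neither Schema1 nor Schema2 entirely; the join is not lossless.

No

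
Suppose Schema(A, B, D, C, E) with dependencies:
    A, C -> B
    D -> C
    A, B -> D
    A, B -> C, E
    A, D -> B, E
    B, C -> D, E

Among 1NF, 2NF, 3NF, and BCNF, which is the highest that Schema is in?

Candidate keys: {A, B}, {A, C}, {A, D}. Prime attributes: {A, B, C, D}.
D -> C: {D}⁺ = {C, D}, which is not all of the attributes, so the left side is not a superkey — BCNF is violated.
B, C -> D, E has non-prime {E} on the right and a non-superkey on the left, so 3NF fails.
No non-prime attribute depends on a proper subset of any candidate key, so 2NF holds.

2NF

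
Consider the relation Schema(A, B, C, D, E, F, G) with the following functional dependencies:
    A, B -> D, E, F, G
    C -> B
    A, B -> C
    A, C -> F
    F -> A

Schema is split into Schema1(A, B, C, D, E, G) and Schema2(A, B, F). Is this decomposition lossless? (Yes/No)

Schema1 ∩ Schema2 = {A, B}; its closure under F is {A, B, C, D, E, F, G}.
Since Schema1 ⊆ {A, B, C, D, E, F, G}, the intersection is a superkey of Schema1; the decomposition is lossless.

Yes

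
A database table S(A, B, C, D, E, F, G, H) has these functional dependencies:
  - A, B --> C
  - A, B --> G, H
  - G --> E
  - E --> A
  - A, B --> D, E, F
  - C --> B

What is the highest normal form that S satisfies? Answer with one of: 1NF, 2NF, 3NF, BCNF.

3NF

Candidate keys: {A, B}, {A, C}, {B, E}, {B, G}, {C, E}, {C, G}. Prime attributes: {A, B, C, E, G}.
For G --> E we have {G}⁺ = {A, E, G}; {G} is not a superkey, so BCNF fails.
But every attribute on its right side ({E}) is prime, and the same holds for every other non-superkey FD, so 3NF still holds.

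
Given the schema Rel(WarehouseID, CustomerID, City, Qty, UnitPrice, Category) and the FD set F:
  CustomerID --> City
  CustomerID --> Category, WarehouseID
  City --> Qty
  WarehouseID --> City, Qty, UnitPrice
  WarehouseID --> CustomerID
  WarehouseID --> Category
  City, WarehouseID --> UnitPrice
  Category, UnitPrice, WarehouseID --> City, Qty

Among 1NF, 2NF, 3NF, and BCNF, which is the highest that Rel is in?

Candidate keys: {CustomerID}, {WarehouseID}. Prime attributes: {CustomerID, WarehouseID}.
For City --> Qty we have {City}⁺ = {City, Qty}; {City} is not a superkey, so BCNF fails.
City --> Qty has non-prime {Qty} on the right and a non-superkey on the left, so 3NF fails.
Every candidate key is a single attribute, so no partial dependency is possible; 2NF holds.

2NF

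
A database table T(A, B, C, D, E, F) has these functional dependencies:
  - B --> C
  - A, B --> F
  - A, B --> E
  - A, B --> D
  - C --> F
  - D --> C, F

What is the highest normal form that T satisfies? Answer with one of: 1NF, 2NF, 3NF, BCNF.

1NF

Candidate key: {A, B}. Prime attributes: {A, B}.
B --> C breaks BCNF: {B}⁺ = {B, C, F}, so {B} is not a superkey.
B --> C has non-prime {C} on the right and a non-superkey on the left, so 3NF fails.
The proper key subset {B} of {A, B} determines non-prime {C, F}, so the relation is not even in 2NF.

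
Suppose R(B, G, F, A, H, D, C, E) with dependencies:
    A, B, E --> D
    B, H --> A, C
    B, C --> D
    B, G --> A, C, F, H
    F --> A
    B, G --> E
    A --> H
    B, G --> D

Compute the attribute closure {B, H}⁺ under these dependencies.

{A, B, C, D, H}

Start with {B, H}.
B, H --> A, C applies; add {A, C} → now {A, B, C, H}.
B, C --> D applies; add {D} → now {A, B, C, D, H}.
No further FD applies.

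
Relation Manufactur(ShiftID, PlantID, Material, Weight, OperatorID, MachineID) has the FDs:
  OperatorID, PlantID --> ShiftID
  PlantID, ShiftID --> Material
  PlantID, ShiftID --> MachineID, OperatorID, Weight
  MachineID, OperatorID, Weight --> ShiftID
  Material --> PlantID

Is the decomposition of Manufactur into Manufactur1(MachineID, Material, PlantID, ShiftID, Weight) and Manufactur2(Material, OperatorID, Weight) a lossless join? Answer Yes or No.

No

Common attributes: {Material, Weight}; their closure is {Material, PlantID, Weight}.
Neither Manufactur1 nor Manufactur2 is contained in that closure, so the decomposition is lossy.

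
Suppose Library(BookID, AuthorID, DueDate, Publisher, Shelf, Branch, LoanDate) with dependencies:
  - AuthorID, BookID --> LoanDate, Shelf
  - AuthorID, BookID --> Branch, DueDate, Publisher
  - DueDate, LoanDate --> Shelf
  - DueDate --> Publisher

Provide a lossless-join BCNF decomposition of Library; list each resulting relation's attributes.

{AuthorID, BookID, Branch, DueDate, LoanDate}; {DueDate, LoanDate, Shelf}; {DueDate, Publisher}

Candidate key of the original relation: {AuthorID, BookID}.
Within {AuthorID, BookID, Branch, DueDate, LoanDate, Publisher, Shelf}: {DueDate, LoanDate}⁺ ∩ {AuthorID, BookID, Branch, DueDate, LoanDate, Publisher, Shelf} = {DueDate, LoanDate, Publisher, Shelf}, not the whole set, so DueDate, LoanDate --> Publisher, Shelf violates BCNF; decompose into {DueDate, LoanDate, Publisher, Shelf} and {AuthorID, BookID, Branch, DueDate, LoanDate}.
Within {DueDate, LoanDate, Publisher, Shelf}: {DueDate}⁺ ∩ {DueDate, LoanDate, Publisher, Shelf} = {DueDate, Publisher}, not the whole set, so DueDate --> Publisher violates BCNF; decompose into {DueDate, Publisher} and {DueDate, LoanDate, Shelf}.
{DueDate, Publisher} is in BCNF.
{DueDate, LoanDate, Shelf} is in BCNF.
{AuthorID, BookID, Branch, DueDate, LoanDate} is in BCNF.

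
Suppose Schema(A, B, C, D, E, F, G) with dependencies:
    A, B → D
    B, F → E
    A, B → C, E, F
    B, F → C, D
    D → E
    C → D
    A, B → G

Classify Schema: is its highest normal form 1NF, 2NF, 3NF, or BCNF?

Candidate key: {A, B}. Prime attributes: {A, B}.
For B, F → E we have {B, F}⁺ = {B, C, D, E, F}; {B, F} is not a superkey, so BCNF fails.
Because {E} is non-prime and the left side of B, F → E is not a superkey, the relation is not in 3NF.
No non-prime attribute depends on a proper subset of any candidate key, so 2NF holds.

2NF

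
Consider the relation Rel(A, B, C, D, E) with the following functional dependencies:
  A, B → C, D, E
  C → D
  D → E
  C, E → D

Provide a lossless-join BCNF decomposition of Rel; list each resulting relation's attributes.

Candidate key of the original relation: {A, B}.
Within {A, B, C, D, E}: {C}⁺ ∩ {A, B, C, D, E} = {C, D, E}, not the whole set, so C → D, E violates BCNF; decompose into {C, D, E} and {A, B, C}.
Within {C, D, E}: {D}⁺ ∩ {C, D, E} = {D, E}, not the whole set, so D → E violates BCNF; decompose into {D, E} and {C, D}.
{D, E}: every determinant is a superkey — BCNF.
{C, D}: every determinant is a superkey — BCNF.
{A, B, C}: every determinant is a superkey — BCNF.

{A, B, C}; {C, D}; {D, E}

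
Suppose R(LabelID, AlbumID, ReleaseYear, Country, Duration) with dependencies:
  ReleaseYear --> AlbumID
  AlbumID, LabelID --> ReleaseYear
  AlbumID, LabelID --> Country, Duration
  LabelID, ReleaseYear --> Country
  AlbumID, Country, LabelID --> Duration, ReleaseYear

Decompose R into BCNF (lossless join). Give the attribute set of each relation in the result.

Candidate keys of the original relation: {AlbumID, LabelID}, {LabelID, ReleaseYear}.
Within {AlbumID, Country, Duration, LabelID, ReleaseYear}: {ReleaseYear}⁺ ∩ {AlbumID, Country, Duration, LabelID, ReleaseYear} = {AlbumID, ReleaseYear}, not the whole set, so ReleaseYear --> AlbumID violates BCNF; decompose into {AlbumID, ReleaseYear} and {Country, Duration, LabelID, ReleaseYear}.
{AlbumID, ReleaseYear}: every determinant is a superkey — BCNF.
{Country, Duration, LabelID, ReleaseYear}: every determinant is a superkey — BCNF.

{AlbumID, ReleaseYear}; {Country, Duration, LabelID, ReleaseYear}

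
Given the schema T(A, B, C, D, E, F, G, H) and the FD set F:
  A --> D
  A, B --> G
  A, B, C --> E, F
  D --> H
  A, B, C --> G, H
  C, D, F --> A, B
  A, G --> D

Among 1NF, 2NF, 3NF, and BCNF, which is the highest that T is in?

1NF

Candidate keys: {A, B, C}, {A, C, F}, {C, D, F}. Prime attributes: {A, B, C, D, F}.
A --> D breaks BCNF: {A}⁺ = {A, D, H}, so {A} is not a superkey.
A, B --> G determines the non-prime attribute {G} from a non-superkey — 3NF is violated.
{A} is a proper subset of the key {A, B, C}, and {A}⁺ contains the non-prime attribute {H} — a partial dependency, so 2NF is violated.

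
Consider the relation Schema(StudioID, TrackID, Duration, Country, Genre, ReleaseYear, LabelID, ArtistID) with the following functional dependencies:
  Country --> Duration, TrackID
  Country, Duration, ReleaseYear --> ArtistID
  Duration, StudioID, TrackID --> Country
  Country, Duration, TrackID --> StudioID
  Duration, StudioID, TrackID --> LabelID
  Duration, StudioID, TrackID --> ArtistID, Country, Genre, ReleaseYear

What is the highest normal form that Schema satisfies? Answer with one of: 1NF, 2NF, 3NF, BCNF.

Candidate keys: {Country}, {Duration, StudioID, TrackID}. Prime attributes: {Country, Duration, StudioID, TrackID}.
Every FD has a superkey on the left, so the relation is in BCNF.

BCNF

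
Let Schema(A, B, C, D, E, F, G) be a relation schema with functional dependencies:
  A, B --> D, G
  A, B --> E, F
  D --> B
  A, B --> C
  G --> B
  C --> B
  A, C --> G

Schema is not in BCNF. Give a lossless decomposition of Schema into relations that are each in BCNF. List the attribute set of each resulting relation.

Candidate keys of the original relation: {A, B}, {A, C}, {A, D}, {A, G}.
{A, B, C, D, E, F, G}: {D} determines {B, D} here but is not a superkey — split on D --> B, giving {B, D} and {A, C, D, E, F, G}.
{B, D} has no BCNF violation.
{A, C, D, E, F, G} has no BCNF violation.

{A, C, D, E, F, G}; {B, D}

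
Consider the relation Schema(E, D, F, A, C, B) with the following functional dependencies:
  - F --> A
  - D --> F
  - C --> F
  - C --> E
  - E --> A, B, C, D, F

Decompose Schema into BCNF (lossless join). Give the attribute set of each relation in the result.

{A, F}; {B, C, D, E}; {D, F}

Candidate keys of the original relation: {C}, {E}.
Within {A, B, C, D, E, F}: {F}⁺ ∩ {A, B, C, D, E, F} = {A, F}, not the whole set, so F --> A violates BCNF; decompose into {A, F} and {B, C, D, E, F}.
{A, F} has no BCNF violation.
Within {B, C, D, E, F}: {D}⁺ ∩ {B, C, D, E, F} = {D, F}, not the whole set, so D --> F violates BCNF; decompose into {D, F} and {B, C, D, E}.
{D, F} has no BCNF violation.
{B, C, D, E} has no BCNF violation.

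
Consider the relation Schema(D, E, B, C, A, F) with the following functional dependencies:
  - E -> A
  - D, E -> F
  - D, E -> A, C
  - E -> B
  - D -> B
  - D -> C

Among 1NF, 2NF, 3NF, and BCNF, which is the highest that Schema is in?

1NF

Candidate key: {D, E}. Prime attributes: {D, E}.
For E -> A we have {E}⁺ = {A, B, E}; {E} is not a superkey, so BCNF fails.
Because {A} is non-prime and the left side of E -> A is not a superkey, the relation is not in 3NF.
The proper key subset {D} of {D, E} determines non-prime {B, C}, so the relation is not even in 2NF.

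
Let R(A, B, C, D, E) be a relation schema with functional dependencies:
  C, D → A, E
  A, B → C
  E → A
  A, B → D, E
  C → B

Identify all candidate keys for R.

{A, B}, {A, C}, {B, E}, {C, D}, {C, E}

{A, B}⁺ = {A, B, C, D, E} — all of the relation — so {A, B} is a candidate key.
{A, C}⁺ = {A, B, C, D, E} — all of the relation — so {A, C} is a candidate key.
{B, E}⁺ = {A, B, C, D, E} — all of the relation — so {B, E} is a candidate key.
{C, D}⁺ = {A, B, C, D, E} — all of the relation — so {C, D} is a candidate key.
{C, E}⁺ = {A, B, C, D, E} — all of the relation — so {C, E} is a candidate key.
No proper subset of any of these is a key, and no other minimal superkey exists.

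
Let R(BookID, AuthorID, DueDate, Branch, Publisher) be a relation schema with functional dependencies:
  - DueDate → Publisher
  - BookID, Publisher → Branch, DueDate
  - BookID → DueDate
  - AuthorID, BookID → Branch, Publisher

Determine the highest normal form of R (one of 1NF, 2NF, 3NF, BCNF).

1NF

Candidate key: {AuthorID, BookID}. Prime attributes: {AuthorID, BookID}.
For DueDate → Publisher we have {DueDate}⁺ = {DueDate, Publisher}; {DueDate} is not a superkey, so BCNF fails.
Because {Publisher} is non-prime and the left side of DueDate → Publisher is not a superkey, the relation is not in 3NF.
Since {BookID} ⊂ {AuthorID, BookID} and {BookID}⁺ ⊇ {Branch, DueDate, Publisher} with {Branch, DueDate, Publisher} non-prime, there is a partial dependency; 2NF fails.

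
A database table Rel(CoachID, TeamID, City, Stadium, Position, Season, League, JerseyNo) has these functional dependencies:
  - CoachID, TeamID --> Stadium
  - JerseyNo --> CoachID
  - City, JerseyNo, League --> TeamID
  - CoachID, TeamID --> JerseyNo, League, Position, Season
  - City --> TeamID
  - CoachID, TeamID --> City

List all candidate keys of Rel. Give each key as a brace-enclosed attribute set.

{City, CoachID}, {City, JerseyNo}, {CoachID, TeamID}, {JerseyNo, TeamID}

Closure of {City, CoachID} is {City, CoachID, JerseyNo, League, Position, Season, Stadium, TeamID}, the whole schema; {City, CoachID} is a candidate key.
Closure of {City, JerseyNo} is {City, CoachID, JerseyNo, League, Position, Season, Stadium, TeamID}, the whole schema; {City, JerseyNo} is a candidate key.
Closure of {CoachID, TeamID} is {City, CoachID, JerseyNo, League, Position, Season, Stadium, TeamID}, the whole schema; {CoachID, TeamID} is a candidate key.
Closure of {JerseyNo, TeamID} is {City, CoachID, JerseyNo, League, Position, Season, Stadium, TeamID}, the whole schema; {JerseyNo, TeamID} is a candidate key.
These are minimal and exhaustive — every other superkey contains one of them.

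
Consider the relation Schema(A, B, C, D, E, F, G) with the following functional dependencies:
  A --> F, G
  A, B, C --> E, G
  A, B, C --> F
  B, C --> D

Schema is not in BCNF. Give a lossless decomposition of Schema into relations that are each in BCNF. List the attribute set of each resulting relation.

{A, B, C, E}; {A, F, G}; {B, C, D}

Candidate key of the original relation: {A, B, C}.
In {A, B, C, D, E, F, G}, {A} is not a superkey ({A}⁺ restricted to this set is {A, F, G}), so split on A --> F, G into {A, F, G} and {A, B, C, D, E}.
{A, F, G} is in BCNF.
In {A, B, C, D, E}, {B, C} is not a superkey ({B, C}⁺ restricted to this set is {B, C, D}), so split on B, C --> D into {B, C, D} and {A, B, C, E}.
{B, C, D} is in BCNF.
{A, B, C, E} is in BCNF.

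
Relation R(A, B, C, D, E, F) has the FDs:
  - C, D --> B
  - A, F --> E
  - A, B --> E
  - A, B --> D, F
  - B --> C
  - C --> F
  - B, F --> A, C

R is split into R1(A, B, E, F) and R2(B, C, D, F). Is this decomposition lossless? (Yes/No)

Yes

R1 ∩ R2 = {B, F}; its closure under F is {A, B, C, D, E, F}.
This includes all of R1, so the common attributes are a superkey of R1 — the join is lossless.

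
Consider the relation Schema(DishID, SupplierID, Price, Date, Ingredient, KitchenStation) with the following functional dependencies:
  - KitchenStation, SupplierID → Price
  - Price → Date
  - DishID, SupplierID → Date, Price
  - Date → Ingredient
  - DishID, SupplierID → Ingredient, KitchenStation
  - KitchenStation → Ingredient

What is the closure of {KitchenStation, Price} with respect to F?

Start with {KitchenStation, Price}.
Price → Date applies; add {Date} → now {Date, KitchenStation, Price}.
Date → Ingredient applies; add {Ingredient} → now {Date, Ingredient, KitchenStation, Price}.
No further FD applies.

{Date, Ingredient, KitchenStation, Price}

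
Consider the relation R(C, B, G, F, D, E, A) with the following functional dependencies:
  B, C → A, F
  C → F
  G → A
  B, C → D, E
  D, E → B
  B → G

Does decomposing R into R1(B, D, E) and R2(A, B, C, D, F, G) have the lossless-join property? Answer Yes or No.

No

The shared attributes are {B, D} and {B, D}⁺ = {A, B, D, G}.
R1 ⊄ {A, B, D, G} and R2 ⊄ {A, B, D, G}, so the split is lossy.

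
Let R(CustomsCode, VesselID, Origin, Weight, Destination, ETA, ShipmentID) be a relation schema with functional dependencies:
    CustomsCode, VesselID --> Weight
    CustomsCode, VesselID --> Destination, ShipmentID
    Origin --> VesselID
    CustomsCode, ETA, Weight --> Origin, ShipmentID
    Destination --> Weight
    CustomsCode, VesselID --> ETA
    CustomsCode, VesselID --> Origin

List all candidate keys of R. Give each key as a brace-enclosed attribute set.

{CustomsCode, Destination, ETA}, {CustomsCode, ETA, Weight}, {CustomsCode, Origin}, {CustomsCode, VesselID}

Attributes never on any right-hand side: {CustomsCode} — every candidate key must contain it.
{CustomsCode, Origin}⁺ = {CustomsCode, Destination, ETA, Origin, ShipmentID, VesselID, Weight} — all of the relation — so {CustomsCode, Origin} is a candidate key.
{CustomsCode, VesselID}⁺ = {CustomsCode, Destination, ETA, Origin, ShipmentID, VesselID, Weight} — all of the relation — so {CustomsCode, VesselID} is a candidate key.
{CustomsCode, Destination, ETA}⁺ = {CustomsCode, Destination, ETA, Origin, ShipmentID, VesselID, Weight} — all of the relation — so {CustomsCode, Destination, ETA} is a candidate key.
{CustomsCode, ETA, Weight}⁺ = {CustomsCode, Destination, ETA, Origin, ShipmentID, VesselID, Weight} — all of the relation — so {CustomsCode, ETA, Weight} is a candidate key.
No proper subset of any of these is a key, and no other minimal superkey exists.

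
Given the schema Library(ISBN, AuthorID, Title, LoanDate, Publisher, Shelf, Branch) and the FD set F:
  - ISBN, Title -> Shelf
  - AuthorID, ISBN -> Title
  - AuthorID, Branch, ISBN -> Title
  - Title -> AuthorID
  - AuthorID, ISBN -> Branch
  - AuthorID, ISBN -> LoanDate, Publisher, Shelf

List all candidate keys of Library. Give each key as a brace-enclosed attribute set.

{AuthorID, ISBN}, {ISBN, Title}

No FD produces {ISBN}, so it must be in every candidate key.
{AuthorID, ISBN}⁺ = {AuthorID, Branch, ISBN, LoanDate, Publisher, Shelf, Title}, which is every attribute, so {AuthorID, ISBN} is a candidate key.
{ISBN, Title}⁺ = {AuthorID, Branch, ISBN, LoanDate, Publisher, Shelf, Title}, which is every attribute, so {ISBN, Title} is a candidate key.
No proper subset of any of these is a key, and no other minimal superkey exists.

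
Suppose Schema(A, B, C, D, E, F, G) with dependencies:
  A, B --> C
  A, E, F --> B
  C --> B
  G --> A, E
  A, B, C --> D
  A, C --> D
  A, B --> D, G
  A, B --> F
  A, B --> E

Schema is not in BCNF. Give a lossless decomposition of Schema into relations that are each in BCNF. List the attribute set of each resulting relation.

{A, E, G}; {B, C}; {C, D, F, G}

Candidate keys of the original relation: {A, B}, {A, C}, {A, E, F}, {B, G}, {C, G}, {F, G}.
Within {A, B, C, D, E, F, G}: {C}⁺ ∩ {A, B, C, D, E, F, G} = {B, C}, not the whole set, so C --> B violates BCNF; decompose into {B, C} and {A, C, D, E, F, G}.
{B, C} has no BCNF violation.
Within {A, C, D, E, F, G}: {G}⁺ ∩ {A, C, D, E, F, G} = {A, E, G}, not the whole set, so G --> A, E violates BCNF; decompose into {A, E, G} and {C, D, F, G}.
{A, E, G} has no BCNF violation.
{C, D, F, G} has no BCNF violation.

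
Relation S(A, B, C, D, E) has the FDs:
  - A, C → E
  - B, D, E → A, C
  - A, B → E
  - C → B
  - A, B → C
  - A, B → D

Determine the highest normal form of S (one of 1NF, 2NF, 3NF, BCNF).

3NF

Candidate keys: {A, B}, {A, C}, {B, D, E}, {C, D, E}. Prime attributes: {A, B, C, D, E}.
C → B breaks BCNF: {C}⁺ = {B, C}, so {C} is not a superkey.
Its right-hand attributes {B} are all prime, as are those of every other non-superkey FD — the relation is in 3NF.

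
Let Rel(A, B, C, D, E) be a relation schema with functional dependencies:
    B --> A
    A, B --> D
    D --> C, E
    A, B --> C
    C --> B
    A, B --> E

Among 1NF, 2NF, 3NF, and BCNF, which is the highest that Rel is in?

BCNF

Candidate keys: {B}, {C}, {D}. Prime attributes: {B, C, D}.
Each dependency's left side is a superkey — BCNF holds.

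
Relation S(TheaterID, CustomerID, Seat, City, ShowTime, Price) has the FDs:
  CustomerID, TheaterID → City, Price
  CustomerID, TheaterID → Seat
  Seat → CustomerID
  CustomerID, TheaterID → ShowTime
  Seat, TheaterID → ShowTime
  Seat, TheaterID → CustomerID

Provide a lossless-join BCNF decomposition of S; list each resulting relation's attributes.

Candidate keys of the original relation: {CustomerID, TheaterID}, {Seat, TheaterID}.
In {City, CustomerID, Price, Seat, ShowTime, TheaterID}, {Seat} is not a superkey ({Seat}⁺ restricted to this set is {CustomerID, Seat}), so split on Seat → CustomerID into {CustomerID, Seat} and {City, Price, Seat, ShowTime, TheaterID}.
{CustomerID, Seat} is in BCNF.
{City, Price, Seat, ShowTime, TheaterID} is in BCNF.

{City, Price, Seat, ShowTime, TheaterID}; {CustomerID, Seat}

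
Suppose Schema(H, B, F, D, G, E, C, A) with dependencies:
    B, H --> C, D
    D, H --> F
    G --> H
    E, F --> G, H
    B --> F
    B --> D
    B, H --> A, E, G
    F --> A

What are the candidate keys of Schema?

No FD produces {B}, so it must be in every candidate key.
{B, E} is a candidate key since {B, E}⁺ = {A, B, C, D, E, F, G, H} covers every attribute.
{B, G} is a candidate key since {B, G}⁺ = {A, B, C, D, E, F, G, H} covers every attribute.
{B, H} is a candidate key since {B, H}⁺ = {A, B, C, D, E, F, G, H} covers every attribute.
No proper subset of any of these is a key, and no other minimal superkey exists.

{B, E}, {B, G}, {B, H}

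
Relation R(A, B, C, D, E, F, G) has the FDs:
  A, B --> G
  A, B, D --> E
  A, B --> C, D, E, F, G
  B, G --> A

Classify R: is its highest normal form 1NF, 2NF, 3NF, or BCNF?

Candidate keys: {A, B}, {B, G}. Prime attributes: {A, B, G}.
Every FD has a superkey on the left, so the relation is in BCNF.

BCNF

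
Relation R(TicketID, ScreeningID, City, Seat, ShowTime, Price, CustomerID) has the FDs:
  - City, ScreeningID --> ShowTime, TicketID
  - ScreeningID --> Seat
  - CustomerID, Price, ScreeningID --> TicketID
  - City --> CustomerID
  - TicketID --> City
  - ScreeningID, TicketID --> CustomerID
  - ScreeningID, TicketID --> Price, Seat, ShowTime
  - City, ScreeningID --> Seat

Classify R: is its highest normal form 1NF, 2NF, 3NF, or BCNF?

1NF

Candidate keys: {City, ScreeningID}, {CustomerID, Price, ScreeningID}, {ScreeningID, TicketID}. Prime attributes: {City, CustomerID, Price, ScreeningID, TicketID}.
ScreeningID --> Seat breaks BCNF: {ScreeningID}⁺ = {ScreeningID, Seat}, so {ScreeningID} is not a superkey.
Because {Seat} is non-prime and the left side of ScreeningID --> Seat is not a superkey, the relation is not in 3NF.
{ScreeningID} is a proper subset of the key {City, ScreeningID}, and {ScreeningID}⁺ contains the non-prime attribute {Seat} — a partial dependency, so 2NF is violated.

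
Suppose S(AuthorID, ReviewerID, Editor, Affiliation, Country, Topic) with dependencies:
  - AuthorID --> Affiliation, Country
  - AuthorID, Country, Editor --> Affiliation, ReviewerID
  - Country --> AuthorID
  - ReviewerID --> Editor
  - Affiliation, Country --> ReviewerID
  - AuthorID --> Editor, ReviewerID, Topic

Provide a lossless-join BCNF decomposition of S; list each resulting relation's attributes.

Candidate keys of the original relation: {AuthorID}, {Country}.
Within {Affiliation, AuthorID, Country, Editor, ReviewerID, Topic}: {ReviewerID}⁺ ∩ {Affiliation, AuthorID, Country, Editor, ReviewerID, Topic} = {Editor, ReviewerID}, not the whole set, so ReviewerID --> Editor violates BCNF; decompose into {Editor, ReviewerID} and {Affiliation, AuthorID, Country, ReviewerID, Topic}.
{Editor, ReviewerID}: every determinant is a superkey — BCNF.
{Affiliation, AuthorID, Country, ReviewerID, Topic}: every determinant is a superkey — BCNF.

{Affiliation, AuthorID, Country, ReviewerID, Topic}; {Editor, ReviewerID}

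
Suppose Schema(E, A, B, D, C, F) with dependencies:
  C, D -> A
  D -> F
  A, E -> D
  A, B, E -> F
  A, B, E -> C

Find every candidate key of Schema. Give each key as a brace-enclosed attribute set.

Attributes never on any right-hand side: {B, E} — every candidate key must contain all of them.
{A, B, E}⁺ = {A, B, C, D, E, F} — all of the relation — so {A, B, E} is a candidate key.
{B, C, D, E}⁺ = {A, B, C, D, E, F} — all of the relation — so {B, C, D, E} is a candidate key.
No proper subset of any of these is a key, and no other minimal superkey exists.

{A, B, E}, {B, C, D, E}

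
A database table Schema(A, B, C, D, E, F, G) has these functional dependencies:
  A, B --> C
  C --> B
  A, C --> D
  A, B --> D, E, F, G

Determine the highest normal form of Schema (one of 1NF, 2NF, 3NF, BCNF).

Candidate keys: {A, B}, {A, C}. Prime attributes: {A, B, C}.
C --> B: {C}⁺ = {B, C}, which is not all of the attributes, so the left side is not a superkey — BCNF is violated.
Since {B} ⊆ prime attributes and every other non-superkey FD also has a prime right side, the schema is in 3NF.

3NF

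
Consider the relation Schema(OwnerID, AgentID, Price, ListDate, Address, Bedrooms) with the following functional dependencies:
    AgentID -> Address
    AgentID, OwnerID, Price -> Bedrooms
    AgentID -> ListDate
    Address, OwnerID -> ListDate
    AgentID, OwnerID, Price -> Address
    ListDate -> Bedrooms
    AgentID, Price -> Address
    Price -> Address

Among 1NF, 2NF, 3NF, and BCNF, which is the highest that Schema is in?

Candidate key: {AgentID, OwnerID, Price}. Prime attributes: {AgentID, OwnerID, Price}.
For AgentID -> Address we have {AgentID}⁺ = {Address, AgentID, Bedrooms, ListDate}; {AgentID} is not a superkey, so BCNF fails.
Because {Address} is non-prime and the left side of AgentID -> Address is not a superkey, the relation is not in 3NF.
Since {AgentID} ⊂ {AgentID, OwnerID, Price} and {AgentID}⁺ ⊇ {Address, Bedrooms, ListDate} with {Address, Bedrooms, ListDate} non-prime, there is a partial dependency; 2NF fails.

1NF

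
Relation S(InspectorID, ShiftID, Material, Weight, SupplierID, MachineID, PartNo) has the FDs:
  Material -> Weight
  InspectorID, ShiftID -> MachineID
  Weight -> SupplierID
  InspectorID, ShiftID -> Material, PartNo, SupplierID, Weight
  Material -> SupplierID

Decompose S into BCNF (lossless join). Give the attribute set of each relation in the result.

{InspectorID, MachineID, Material, PartNo, ShiftID}; {Material, Weight}; {SupplierID, Weight}

Candidate key of the original relation: {InspectorID, ShiftID}.
In {InspectorID, MachineID, Material, PartNo, ShiftID, SupplierID, Weight}, {Material} is not a superkey ({Material}⁺ restricted to this set is {Material, SupplierID, Weight}), so split on Material -> SupplierID, Weight into {Material, SupplierID, Weight} and {InspectorID, MachineID, Material, PartNo, ShiftID}.
In {Material, SupplierID, Weight}, {Weight} is not a superkey ({Weight}⁺ restricted to this set is {SupplierID, Weight}), so split on Weight -> SupplierID into {SupplierID, Weight} and {Material, Weight}.
{SupplierID, Weight} is in BCNF.
{Material, Weight} is in BCNF.
{InspectorID, MachineID, Material, PartNo, ShiftID} is in BCNF.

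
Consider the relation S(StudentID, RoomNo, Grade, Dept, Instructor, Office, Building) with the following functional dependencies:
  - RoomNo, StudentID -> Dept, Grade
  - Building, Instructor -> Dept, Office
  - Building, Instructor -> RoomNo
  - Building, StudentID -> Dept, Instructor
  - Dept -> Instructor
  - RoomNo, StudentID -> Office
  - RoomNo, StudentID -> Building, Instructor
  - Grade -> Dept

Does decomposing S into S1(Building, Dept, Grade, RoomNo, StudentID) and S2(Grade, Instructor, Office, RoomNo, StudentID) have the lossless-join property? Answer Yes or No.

Common attributes: {Grade, RoomNo, StudentID}; their closure is {Building, Dept, Grade, Instructor, Office, RoomNo, StudentID}.
This includes all of S1, so the common attributes are a superkey of S1 — the join is lossless.

Yes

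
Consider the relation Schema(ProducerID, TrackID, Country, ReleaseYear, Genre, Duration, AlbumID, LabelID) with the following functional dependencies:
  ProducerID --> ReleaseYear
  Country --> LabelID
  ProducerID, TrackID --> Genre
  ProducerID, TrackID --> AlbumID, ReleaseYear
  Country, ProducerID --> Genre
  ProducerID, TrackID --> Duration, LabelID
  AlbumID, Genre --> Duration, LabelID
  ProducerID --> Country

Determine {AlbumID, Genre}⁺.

Start with {AlbumID, Genre}.
AlbumID, Genre --> Duration, LabelID applies; add {Duration, LabelID} → now {AlbumID, Duration, Genre, LabelID}.
No further FD applies.

{AlbumID, Duration, Genre, LabelID}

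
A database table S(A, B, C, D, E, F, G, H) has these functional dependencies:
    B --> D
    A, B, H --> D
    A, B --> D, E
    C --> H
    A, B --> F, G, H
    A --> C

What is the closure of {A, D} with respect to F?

Start with {A, D}.
A --> C applies; add {C} → now {A, C, D}.
C --> H applies; add {H} → now {A, C, D, H}.
No further FD applies.

{A, C, D, H}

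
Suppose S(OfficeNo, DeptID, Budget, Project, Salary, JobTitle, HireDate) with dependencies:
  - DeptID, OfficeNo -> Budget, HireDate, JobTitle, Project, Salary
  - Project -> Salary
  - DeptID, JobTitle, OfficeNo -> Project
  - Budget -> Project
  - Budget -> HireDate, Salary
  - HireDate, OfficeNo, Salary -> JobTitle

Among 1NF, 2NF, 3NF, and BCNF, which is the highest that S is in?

Candidate key: {DeptID, OfficeNo}. Prime attributes: {DeptID, OfficeNo}.
Project -> Salary breaks BCNF: {Project}⁺ = {Project, Salary}, so {Project} is not a superkey.
Because {Salary} is non-prime and the left side of Project -> Salary is not a superkey, the relation is not in 3NF.
No non-prime attribute depends on a proper subset of any candidate key, so 2NF holds.

2NF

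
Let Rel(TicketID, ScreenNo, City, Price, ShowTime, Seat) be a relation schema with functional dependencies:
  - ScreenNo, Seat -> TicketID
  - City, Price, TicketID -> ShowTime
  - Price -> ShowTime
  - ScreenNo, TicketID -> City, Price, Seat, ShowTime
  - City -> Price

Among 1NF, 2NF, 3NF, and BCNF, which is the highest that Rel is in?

2NF

Candidate keys: {ScreenNo, Seat}, {ScreenNo, TicketID}. Prime attributes: {ScreenNo, Seat, TicketID}.
City, Price, TicketID -> ShowTime: {City, Price, TicketID}⁺ = {City, Price, ShowTime, TicketID}, which is not all of the attributes, so the left side is not a superkey — BCNF is violated.
City, Price, TicketID -> ShowTime determines the non-prime attribute {ShowTime} from a non-superkey — 3NF is violated.
Checking every proper subset of each key, none determines a non-prime attribute — 2NF is satisfied.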